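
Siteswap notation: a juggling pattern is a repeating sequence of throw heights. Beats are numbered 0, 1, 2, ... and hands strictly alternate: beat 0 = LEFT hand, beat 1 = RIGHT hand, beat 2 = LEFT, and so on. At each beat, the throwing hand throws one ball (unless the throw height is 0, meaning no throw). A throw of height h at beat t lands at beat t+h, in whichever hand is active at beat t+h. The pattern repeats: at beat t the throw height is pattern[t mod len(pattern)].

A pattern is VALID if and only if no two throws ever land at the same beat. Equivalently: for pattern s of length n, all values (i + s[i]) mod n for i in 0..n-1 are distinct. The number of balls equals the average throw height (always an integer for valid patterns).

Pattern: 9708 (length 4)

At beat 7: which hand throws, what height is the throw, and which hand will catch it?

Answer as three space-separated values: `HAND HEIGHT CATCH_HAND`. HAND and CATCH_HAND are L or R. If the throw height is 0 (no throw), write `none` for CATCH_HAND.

Beat 7: 7 mod 2 = 1, so hand = R
Throw height = pattern[7 mod 4] = pattern[3] = 8
Lands at beat 7+8=15, 15 mod 2 = 1, so catch hand = R

Answer: R 8 R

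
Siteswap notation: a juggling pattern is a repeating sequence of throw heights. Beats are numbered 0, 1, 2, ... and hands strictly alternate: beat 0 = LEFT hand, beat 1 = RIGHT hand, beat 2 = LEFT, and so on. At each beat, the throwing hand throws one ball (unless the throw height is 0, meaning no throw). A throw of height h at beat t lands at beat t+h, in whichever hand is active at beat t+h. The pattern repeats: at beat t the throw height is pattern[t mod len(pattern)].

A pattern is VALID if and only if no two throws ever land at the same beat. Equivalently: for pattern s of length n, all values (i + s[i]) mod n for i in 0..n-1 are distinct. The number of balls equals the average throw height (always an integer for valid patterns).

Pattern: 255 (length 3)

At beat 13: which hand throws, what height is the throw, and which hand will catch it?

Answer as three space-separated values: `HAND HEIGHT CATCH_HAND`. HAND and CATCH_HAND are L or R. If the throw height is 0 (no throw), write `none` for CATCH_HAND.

Beat 13: 13 mod 2 = 1, so hand = R
Throw height = pattern[13 mod 3] = pattern[1] = 5
Lands at beat 13+5=18, 18 mod 2 = 0, so catch hand = L

Answer: R 5 L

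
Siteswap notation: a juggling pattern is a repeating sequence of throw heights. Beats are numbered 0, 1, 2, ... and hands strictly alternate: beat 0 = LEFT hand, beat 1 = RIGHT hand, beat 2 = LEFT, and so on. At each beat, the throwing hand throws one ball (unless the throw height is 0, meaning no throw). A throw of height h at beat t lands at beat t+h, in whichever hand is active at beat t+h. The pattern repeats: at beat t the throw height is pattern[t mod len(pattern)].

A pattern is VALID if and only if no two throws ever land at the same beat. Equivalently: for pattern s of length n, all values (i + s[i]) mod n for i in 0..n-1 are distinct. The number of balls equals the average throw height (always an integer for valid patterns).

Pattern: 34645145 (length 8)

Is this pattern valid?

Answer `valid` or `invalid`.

i=0: (i + s[i]) mod n = (0 + 3) mod 8 = 3
i=1: (i + s[i]) mod n = (1 + 4) mod 8 = 5
i=2: (i + s[i]) mod n = (2 + 6) mod 8 = 0
i=3: (i + s[i]) mod n = (3 + 4) mod 8 = 7
i=4: (i + s[i]) mod n = (4 + 5) mod 8 = 1
i=5: (i + s[i]) mod n = (5 + 1) mod 8 = 6
i=6: (i + s[i]) mod n = (6 + 4) mod 8 = 2
i=7: (i + s[i]) mod n = (7 + 5) mod 8 = 4
Residues: [3, 5, 0, 7, 1, 6, 2, 4], distinct: True

Answer: valid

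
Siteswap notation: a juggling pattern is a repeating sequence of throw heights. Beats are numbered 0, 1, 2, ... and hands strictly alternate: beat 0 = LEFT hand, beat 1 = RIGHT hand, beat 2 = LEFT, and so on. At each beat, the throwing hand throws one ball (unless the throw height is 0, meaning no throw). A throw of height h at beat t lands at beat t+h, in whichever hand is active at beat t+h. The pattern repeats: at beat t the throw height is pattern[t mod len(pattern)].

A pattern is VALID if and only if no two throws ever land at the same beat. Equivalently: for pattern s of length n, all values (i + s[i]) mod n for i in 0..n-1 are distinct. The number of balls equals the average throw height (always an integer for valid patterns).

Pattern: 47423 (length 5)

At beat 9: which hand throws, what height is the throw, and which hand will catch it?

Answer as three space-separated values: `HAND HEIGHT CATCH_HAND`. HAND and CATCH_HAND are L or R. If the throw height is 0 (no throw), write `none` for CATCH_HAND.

Answer: R 3 L

Derivation:
Beat 9: 9 mod 2 = 1, so hand = R
Throw height = pattern[9 mod 5] = pattern[4] = 3
Lands at beat 9+3=12, 12 mod 2 = 0, so catch hand = L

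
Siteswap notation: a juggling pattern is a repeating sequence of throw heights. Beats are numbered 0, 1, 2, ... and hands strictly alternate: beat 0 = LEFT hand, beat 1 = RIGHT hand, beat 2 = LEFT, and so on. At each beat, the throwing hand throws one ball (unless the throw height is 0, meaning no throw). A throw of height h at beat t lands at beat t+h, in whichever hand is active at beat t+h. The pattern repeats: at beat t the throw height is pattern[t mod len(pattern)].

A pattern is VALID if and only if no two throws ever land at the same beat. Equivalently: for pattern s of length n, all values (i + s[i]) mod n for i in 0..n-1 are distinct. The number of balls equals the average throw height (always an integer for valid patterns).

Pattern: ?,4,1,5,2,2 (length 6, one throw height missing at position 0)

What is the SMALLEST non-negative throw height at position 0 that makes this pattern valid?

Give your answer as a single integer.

i=0: s[i]=? (unknown)
i=1: (1 + 4) mod 6 = 5
i=2: (2 + 1) mod 6 = 3
i=3: (3 + 5) mod 6 = 2
i=4: (4 + 2) mod 6 = 0
i=5: (5 + 2) mod 6 = 1
Known residues: [0, 1, 2, 3, 5]; need a permutation of 0..5, so missing residue r = 4
Need (0 + s) mod 6 = 4; smallest s = (4 - 0) mod 6 = 4

Answer: 4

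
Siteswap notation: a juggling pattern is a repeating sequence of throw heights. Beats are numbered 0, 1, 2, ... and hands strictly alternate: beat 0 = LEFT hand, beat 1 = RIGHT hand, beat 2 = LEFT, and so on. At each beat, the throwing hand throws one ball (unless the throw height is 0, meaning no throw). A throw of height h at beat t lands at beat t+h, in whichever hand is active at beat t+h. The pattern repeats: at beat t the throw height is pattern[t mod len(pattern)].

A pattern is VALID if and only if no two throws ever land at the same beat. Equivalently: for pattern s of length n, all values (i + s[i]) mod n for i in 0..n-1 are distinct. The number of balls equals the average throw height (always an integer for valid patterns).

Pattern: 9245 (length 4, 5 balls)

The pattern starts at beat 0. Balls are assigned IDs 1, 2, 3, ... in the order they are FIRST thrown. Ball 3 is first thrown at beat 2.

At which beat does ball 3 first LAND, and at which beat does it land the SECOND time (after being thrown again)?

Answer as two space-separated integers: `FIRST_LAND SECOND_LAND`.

Beat 0 (L): throw ball1 h=9 -> lands@9:R; in-air after throw: [b1@9:R]
Beat 1 (R): throw ball2 h=2 -> lands@3:R; in-air after throw: [b2@3:R b1@9:R]
Beat 2 (L): throw ball3 h=4 -> lands@6:L; in-air after throw: [b2@3:R b3@6:L b1@9:R]
Beat 3 (R): throw ball2 h=5 -> lands@8:L; in-air after throw: [b3@6:L b2@8:L b1@9:R]
Beat 4 (L): throw ball4 h=9 -> lands@13:R; in-air after throw: [b3@6:L b2@8:L b1@9:R b4@13:R]
Beat 5 (R): throw ball5 h=2 -> lands@7:R; in-air after throw: [b3@6:L b5@7:R b2@8:L b1@9:R b4@13:R]
Beat 6 (L): throw ball3 h=4 -> lands@10:L; in-air after throw: [b5@7:R b2@8:L b1@9:R b3@10:L b4@13:R]
Beat 7 (R): throw ball5 h=5 -> lands@12:L; in-air after throw: [b2@8:L b1@9:R b3@10:L b5@12:L b4@13:R]
Beat 8 (L): throw ball2 h=9 -> lands@17:R; in-air after throw: [b1@9:R b3@10:L b5@12:L b4@13:R b2@17:R]
Beat 9 (R): throw ball1 h=2 -> lands@11:R; in-air after throw: [b3@10:L b1@11:R b5@12:L b4@13:R b2@17:R]
Beat 10 (L): throw ball3 h=4 -> lands@14:L; in-air after throw: [b1@11:R b5@12:L b4@13:R b3@14:L b2@17:R]
Ball 3: thrown@2 h=4 -> first land @6; rethrown@6 h=4 -> second land @10

Answer: 6 10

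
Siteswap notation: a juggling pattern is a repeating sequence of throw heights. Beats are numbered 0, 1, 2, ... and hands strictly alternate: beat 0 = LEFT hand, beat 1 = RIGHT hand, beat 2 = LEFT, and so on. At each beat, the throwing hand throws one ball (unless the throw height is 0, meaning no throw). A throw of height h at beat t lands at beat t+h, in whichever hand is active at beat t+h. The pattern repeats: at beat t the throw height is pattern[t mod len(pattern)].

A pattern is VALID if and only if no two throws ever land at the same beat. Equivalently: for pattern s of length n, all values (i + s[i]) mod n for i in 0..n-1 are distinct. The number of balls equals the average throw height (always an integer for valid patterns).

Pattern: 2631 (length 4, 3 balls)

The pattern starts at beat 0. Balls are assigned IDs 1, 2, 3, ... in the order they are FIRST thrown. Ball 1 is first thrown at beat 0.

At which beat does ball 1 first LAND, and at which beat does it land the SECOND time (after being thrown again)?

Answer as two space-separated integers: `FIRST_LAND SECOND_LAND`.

Answer: 2 5

Derivation:
Beat 0 (L): throw ball1 h=2 -> lands@2:L; in-air after throw: [b1@2:L]
Beat 1 (R): throw ball2 h=6 -> lands@7:R; in-air after throw: [b1@2:L b2@7:R]
Beat 2 (L): throw ball1 h=3 -> lands@5:R; in-air after throw: [b1@5:R b2@7:R]
Beat 3 (R): throw ball3 h=1 -> lands@4:L; in-air after throw: [b3@4:L b1@5:R b2@7:R]
Beat 4 (L): throw ball3 h=2 -> lands@6:L; in-air after throw: [b1@5:R b3@6:L b2@7:R]
Beat 5 (R): throw ball1 h=6 -> lands@11:R; in-air after throw: [b3@6:L b2@7:R b1@11:R]
Ball 1: thrown@0 h=2 -> first land @2; rethrown@2 h=3 -> second land @5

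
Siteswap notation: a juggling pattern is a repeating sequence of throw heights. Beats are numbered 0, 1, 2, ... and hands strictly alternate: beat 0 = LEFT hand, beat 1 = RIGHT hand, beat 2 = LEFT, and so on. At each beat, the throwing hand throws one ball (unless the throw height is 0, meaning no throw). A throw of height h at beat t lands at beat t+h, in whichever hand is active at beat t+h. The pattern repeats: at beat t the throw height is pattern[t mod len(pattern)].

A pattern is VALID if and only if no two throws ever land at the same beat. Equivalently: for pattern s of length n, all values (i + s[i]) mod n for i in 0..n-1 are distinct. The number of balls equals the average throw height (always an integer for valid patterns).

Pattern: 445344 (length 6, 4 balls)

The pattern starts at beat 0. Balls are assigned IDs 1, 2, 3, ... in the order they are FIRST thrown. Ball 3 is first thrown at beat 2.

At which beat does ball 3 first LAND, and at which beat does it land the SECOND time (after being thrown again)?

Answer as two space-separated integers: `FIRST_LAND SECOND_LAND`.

Beat 0 (L): throw ball1 h=4 -> lands@4:L; in-air after throw: [b1@4:L]
Beat 1 (R): throw ball2 h=4 -> lands@5:R; in-air after throw: [b1@4:L b2@5:R]
Beat 2 (L): throw ball3 h=5 -> lands@7:R; in-air after throw: [b1@4:L b2@5:R b3@7:R]
Beat 3 (R): throw ball4 h=3 -> lands@6:L; in-air after throw: [b1@4:L b2@5:R b4@6:L b3@7:R]
Beat 4 (L): throw ball1 h=4 -> lands@8:L; in-air after throw: [b2@5:R b4@6:L b3@7:R b1@8:L]
Beat 5 (R): throw ball2 h=4 -> lands@9:R; in-air after throw: [b4@6:L b3@7:R b1@8:L b2@9:R]
Beat 6 (L): throw ball4 h=4 -> lands@10:L; in-air after throw: [b3@7:R b1@8:L b2@9:R b4@10:L]
Beat 7 (R): throw ball3 h=4 -> lands@11:R; in-air after throw: [b1@8:L b2@9:R b4@10:L b3@11:R]
Beat 8 (L): throw ball1 h=5 -> lands@13:R; in-air after throw: [b2@9:R b4@10:L b3@11:R b1@13:R]
Beat 9 (R): throw ball2 h=3 -> lands@12:L; in-air after throw: [b4@10:L b3@11:R b2@12:L b1@13:R]
Beat 10 (L): throw ball4 h=4 -> lands@14:L; in-air after throw: [b3@11:R b2@12:L b1@13:R b4@14:L]
Beat 11 (R): throw ball3 h=4 -> lands@15:R; in-air after throw: [b2@12:L b1@13:R b4@14:L b3@15:R]
Ball 3: thrown@2 h=5 -> first land @7; rethrown@7 h=4 -> second land @11

Answer: 7 11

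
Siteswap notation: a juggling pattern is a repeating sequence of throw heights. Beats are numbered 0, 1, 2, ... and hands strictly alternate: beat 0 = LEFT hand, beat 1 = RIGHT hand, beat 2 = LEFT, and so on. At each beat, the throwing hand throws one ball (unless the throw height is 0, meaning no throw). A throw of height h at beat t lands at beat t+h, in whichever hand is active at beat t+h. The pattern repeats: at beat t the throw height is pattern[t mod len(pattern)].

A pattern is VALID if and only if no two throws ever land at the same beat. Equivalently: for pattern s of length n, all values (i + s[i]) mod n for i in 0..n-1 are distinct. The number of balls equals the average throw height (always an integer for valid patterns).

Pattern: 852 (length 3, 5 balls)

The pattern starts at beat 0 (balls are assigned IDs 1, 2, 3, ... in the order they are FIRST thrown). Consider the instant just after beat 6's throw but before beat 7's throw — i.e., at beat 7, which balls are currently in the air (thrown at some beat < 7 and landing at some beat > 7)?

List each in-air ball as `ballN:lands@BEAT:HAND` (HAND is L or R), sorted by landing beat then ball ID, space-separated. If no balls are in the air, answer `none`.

Beat 0 (L): throw ball1 h=8 -> lands@8:L; in-air after throw: [b1@8:L]
Beat 1 (R): throw ball2 h=5 -> lands@6:L; in-air after throw: [b2@6:L b1@8:L]
Beat 2 (L): throw ball3 h=2 -> lands@4:L; in-air after throw: [b3@4:L b2@6:L b1@8:L]
Beat 3 (R): throw ball4 h=8 -> lands@11:R; in-air after throw: [b3@4:L b2@6:L b1@8:L b4@11:R]
Beat 4 (L): throw ball3 h=5 -> lands@9:R; in-air after throw: [b2@6:L b1@8:L b3@9:R b4@11:R]
Beat 5 (R): throw ball5 h=2 -> lands@7:R; in-air after throw: [b2@6:L b5@7:R b1@8:L b3@9:R b4@11:R]
Beat 6 (L): throw ball2 h=8 -> lands@14:L; in-air after throw: [b5@7:R b1@8:L b3@9:R b4@11:R b2@14:L]
Beat 7 (R): throw ball5 h=5 -> lands@12:L; in-air after throw: [b1@8:L b3@9:R b4@11:R b5@12:L b2@14:L]

Answer: ball1:lands@8:L ball3:lands@9:R ball4:lands@11:R ball2:lands@14:L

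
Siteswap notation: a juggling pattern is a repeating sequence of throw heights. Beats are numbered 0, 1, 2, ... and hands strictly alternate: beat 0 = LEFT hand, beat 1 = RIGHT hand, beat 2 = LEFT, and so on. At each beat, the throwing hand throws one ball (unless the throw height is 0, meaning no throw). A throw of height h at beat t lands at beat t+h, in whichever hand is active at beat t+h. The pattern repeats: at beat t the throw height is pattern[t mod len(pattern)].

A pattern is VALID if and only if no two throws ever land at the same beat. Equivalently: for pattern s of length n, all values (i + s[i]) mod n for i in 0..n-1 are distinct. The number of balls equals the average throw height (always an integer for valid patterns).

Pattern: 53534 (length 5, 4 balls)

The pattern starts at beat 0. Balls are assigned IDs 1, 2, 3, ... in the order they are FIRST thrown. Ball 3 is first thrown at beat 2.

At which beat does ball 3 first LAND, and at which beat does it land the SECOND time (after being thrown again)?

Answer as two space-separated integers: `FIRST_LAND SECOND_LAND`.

Beat 0 (L): throw ball1 h=5 -> lands@5:R; in-air after throw: [b1@5:R]
Beat 1 (R): throw ball2 h=3 -> lands@4:L; in-air after throw: [b2@4:L b1@5:R]
Beat 2 (L): throw ball3 h=5 -> lands@7:R; in-air after throw: [b2@4:L b1@5:R b3@7:R]
Beat 3 (R): throw ball4 h=3 -> lands@6:L; in-air after throw: [b2@4:L b1@5:R b4@6:L b3@7:R]
Beat 4 (L): throw ball2 h=4 -> lands@8:L; in-air after throw: [b1@5:R b4@6:L b3@7:R b2@8:L]
Beat 5 (R): throw ball1 h=5 -> lands@10:L; in-air after throw: [b4@6:L b3@7:R b2@8:L b1@10:L]
Beat 6 (L): throw ball4 h=3 -> lands@9:R; in-air after throw: [b3@7:R b2@8:L b4@9:R b1@10:L]
Beat 7 (R): throw ball3 h=5 -> lands@12:L; in-air after throw: [b2@8:L b4@9:R b1@10:L b3@12:L]
Beat 8 (L): throw ball2 h=3 -> lands@11:R; in-air after throw: [b4@9:R b1@10:L b2@11:R b3@12:L]
Beat 9 (R): throw ball4 h=4 -> lands@13:R; in-air after throw: [b1@10:L b2@11:R b3@12:L b4@13:R]
Beat 10 (L): throw ball1 h=5 -> lands@15:R; in-air after throw: [b2@11:R b3@12:L b4@13:R b1@15:R]
Beat 11 (R): throw ball2 h=3 -> lands@14:L; in-air after throw: [b3@12:L b4@13:R b2@14:L b1@15:R]
Beat 12 (L): throw ball3 h=5 -> lands@17:R; in-air after throw: [b4@13:R b2@14:L b1@15:R b3@17:R]
Ball 3: thrown@2 h=5 -> first land @7; rethrown@7 h=5 -> second land @12

Answer: 7 12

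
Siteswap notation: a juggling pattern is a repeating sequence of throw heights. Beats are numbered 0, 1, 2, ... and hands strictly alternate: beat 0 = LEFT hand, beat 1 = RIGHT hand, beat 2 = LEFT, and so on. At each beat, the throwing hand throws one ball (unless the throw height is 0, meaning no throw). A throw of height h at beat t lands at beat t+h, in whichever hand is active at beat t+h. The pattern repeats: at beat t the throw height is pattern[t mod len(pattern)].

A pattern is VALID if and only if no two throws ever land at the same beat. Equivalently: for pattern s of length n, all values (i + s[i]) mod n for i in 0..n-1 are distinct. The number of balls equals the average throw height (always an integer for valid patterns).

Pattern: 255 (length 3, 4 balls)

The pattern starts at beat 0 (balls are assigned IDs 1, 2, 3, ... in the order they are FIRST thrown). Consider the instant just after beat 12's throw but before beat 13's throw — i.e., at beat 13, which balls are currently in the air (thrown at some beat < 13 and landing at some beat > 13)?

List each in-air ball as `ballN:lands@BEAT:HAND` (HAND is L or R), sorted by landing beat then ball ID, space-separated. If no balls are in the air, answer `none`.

Answer: ball1:lands@14:L ball3:lands@15:R ball4:lands@16:L

Derivation:
Beat 0 (L): throw ball1 h=2 -> lands@2:L; in-air after throw: [b1@2:L]
Beat 1 (R): throw ball2 h=5 -> lands@6:L; in-air after throw: [b1@2:L b2@6:L]
Beat 2 (L): throw ball1 h=5 -> lands@7:R; in-air after throw: [b2@6:L b1@7:R]
Beat 3 (R): throw ball3 h=2 -> lands@5:R; in-air after throw: [b3@5:R b2@6:L b1@7:R]
Beat 4 (L): throw ball4 h=5 -> lands@9:R; in-air after throw: [b3@5:R b2@6:L b1@7:R b4@9:R]
Beat 5 (R): throw ball3 h=5 -> lands@10:L; in-air after throw: [b2@6:L b1@7:R b4@9:R b3@10:L]
Beat 6 (L): throw ball2 h=2 -> lands@8:L; in-air after throw: [b1@7:R b2@8:L b4@9:R b3@10:L]
Beat 7 (R): throw ball1 h=5 -> lands@12:L; in-air after throw: [b2@8:L b4@9:R b3@10:L b1@12:L]
Beat 8 (L): throw ball2 h=5 -> lands@13:R; in-air after throw: [b4@9:R b3@10:L b1@12:L b2@13:R]
Beat 9 (R): throw ball4 h=2 -> lands@11:R; in-air after throw: [b3@10:L b4@11:R b1@12:L b2@13:R]
Beat 10 (L): throw ball3 h=5 -> lands@15:R; in-air after throw: [b4@11:R b1@12:L b2@13:R b3@15:R]
Beat 11 (R): throw ball4 h=5 -> lands@16:L; in-air after throw: [b1@12:L b2@13:R b3@15:R b4@16:L]
Beat 12 (L): throw ball1 h=2 -> lands@14:L; in-air after throw: [b2@13:R b1@14:L b3@15:R b4@16:L]
Beat 13 (R): throw ball2 h=5 -> lands@18:L; in-air after throw: [b1@14:L b3@15:R b4@16:L b2@18:L]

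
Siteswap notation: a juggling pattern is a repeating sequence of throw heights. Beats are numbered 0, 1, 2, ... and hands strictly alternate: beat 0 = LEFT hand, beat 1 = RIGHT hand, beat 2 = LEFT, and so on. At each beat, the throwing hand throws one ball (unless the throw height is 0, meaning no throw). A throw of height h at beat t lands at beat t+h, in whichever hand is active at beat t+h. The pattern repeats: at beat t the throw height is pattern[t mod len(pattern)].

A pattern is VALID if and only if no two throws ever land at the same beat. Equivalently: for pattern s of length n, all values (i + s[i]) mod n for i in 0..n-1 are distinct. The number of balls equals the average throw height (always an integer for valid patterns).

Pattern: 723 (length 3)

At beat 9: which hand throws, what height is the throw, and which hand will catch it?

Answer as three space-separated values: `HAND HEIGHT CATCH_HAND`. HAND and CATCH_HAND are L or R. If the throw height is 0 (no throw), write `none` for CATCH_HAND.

Answer: R 7 L

Derivation:
Beat 9: 9 mod 2 = 1, so hand = R
Throw height = pattern[9 mod 3] = pattern[0] = 7
Lands at beat 9+7=16, 16 mod 2 = 0, so catch hand = L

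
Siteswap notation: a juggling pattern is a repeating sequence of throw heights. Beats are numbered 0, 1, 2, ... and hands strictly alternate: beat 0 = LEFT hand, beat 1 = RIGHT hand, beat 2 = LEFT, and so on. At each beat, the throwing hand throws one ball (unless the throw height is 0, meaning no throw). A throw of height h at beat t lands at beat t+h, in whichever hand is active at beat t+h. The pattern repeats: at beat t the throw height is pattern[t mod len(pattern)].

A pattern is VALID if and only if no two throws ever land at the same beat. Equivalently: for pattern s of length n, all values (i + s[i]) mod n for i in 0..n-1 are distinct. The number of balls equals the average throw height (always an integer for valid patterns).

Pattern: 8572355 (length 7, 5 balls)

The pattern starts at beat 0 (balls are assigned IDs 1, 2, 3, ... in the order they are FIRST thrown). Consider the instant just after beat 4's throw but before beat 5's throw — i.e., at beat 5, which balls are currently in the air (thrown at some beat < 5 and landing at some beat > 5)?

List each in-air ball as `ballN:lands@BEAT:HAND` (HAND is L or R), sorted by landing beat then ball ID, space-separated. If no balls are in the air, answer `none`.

Answer: ball2:lands@6:L ball5:lands@7:R ball1:lands@8:L ball3:lands@9:R

Derivation:
Beat 0 (L): throw ball1 h=8 -> lands@8:L; in-air after throw: [b1@8:L]
Beat 1 (R): throw ball2 h=5 -> lands@6:L; in-air after throw: [b2@6:L b1@8:L]
Beat 2 (L): throw ball3 h=7 -> lands@9:R; in-air after throw: [b2@6:L b1@8:L b3@9:R]
Beat 3 (R): throw ball4 h=2 -> lands@5:R; in-air after throw: [b4@5:R b2@6:L b1@8:L b3@9:R]
Beat 4 (L): throw ball5 h=3 -> lands@7:R; in-air after throw: [b4@5:R b2@6:L b5@7:R b1@8:L b3@9:R]
Beat 5 (R): throw ball4 h=5 -> lands@10:L; in-air after throw: [b2@6:L b5@7:R b1@8:L b3@9:R b4@10:L]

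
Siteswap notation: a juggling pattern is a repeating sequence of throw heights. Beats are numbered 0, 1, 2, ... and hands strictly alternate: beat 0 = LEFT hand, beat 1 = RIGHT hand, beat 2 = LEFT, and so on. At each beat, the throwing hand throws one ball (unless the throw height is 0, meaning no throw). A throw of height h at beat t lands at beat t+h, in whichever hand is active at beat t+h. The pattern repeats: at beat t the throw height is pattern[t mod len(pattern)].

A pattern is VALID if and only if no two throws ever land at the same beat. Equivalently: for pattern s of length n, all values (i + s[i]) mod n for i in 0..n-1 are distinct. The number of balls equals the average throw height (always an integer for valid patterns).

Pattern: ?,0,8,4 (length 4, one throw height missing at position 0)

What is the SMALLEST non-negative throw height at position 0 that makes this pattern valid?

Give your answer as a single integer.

i=0: s[i]=? (unknown)
i=1: (1 + 0) mod 4 = 1
i=2: (2 + 8) mod 4 = 2
i=3: (3 + 4) mod 4 = 3
Known residues: [1, 2, 3]; need a permutation of 0..3, so missing residue r = 0
Need (0 + s) mod 4 = 0; smallest s = (0 - 0) mod 4 = 0

Answer: 0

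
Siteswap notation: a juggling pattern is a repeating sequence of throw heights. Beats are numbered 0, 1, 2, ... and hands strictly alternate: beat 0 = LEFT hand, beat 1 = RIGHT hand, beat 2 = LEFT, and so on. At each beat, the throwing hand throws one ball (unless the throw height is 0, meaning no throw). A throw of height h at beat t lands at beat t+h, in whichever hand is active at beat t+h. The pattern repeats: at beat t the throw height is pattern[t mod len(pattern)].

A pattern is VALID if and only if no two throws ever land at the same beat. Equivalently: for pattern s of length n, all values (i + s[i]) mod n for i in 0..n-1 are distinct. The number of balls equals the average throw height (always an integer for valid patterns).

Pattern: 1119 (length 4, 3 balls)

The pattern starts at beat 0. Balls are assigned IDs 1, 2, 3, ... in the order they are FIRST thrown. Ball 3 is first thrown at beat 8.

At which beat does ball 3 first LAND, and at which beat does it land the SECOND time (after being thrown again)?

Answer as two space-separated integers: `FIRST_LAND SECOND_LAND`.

Beat 0 (L): throw ball1 h=1 -> lands@1:R; in-air after throw: [b1@1:R]
Beat 1 (R): throw ball1 h=1 -> lands@2:L; in-air after throw: [b1@2:L]
Beat 2 (L): throw ball1 h=1 -> lands@3:R; in-air after throw: [b1@3:R]
Beat 3 (R): throw ball1 h=9 -> lands@12:L; in-air after throw: [b1@12:L]
Beat 4 (L): throw ball2 h=1 -> lands@5:R; in-air after throw: [b2@5:R b1@12:L]
Beat 5 (R): throw ball2 h=1 -> lands@6:L; in-air after throw: [b2@6:L b1@12:L]
Beat 6 (L): throw ball2 h=1 -> lands@7:R; in-air after throw: [b2@7:R b1@12:L]
Beat 7 (R): throw ball2 h=9 -> lands@16:L; in-air after throw: [b1@12:L b2@16:L]
Beat 8 (L): throw ball3 h=1 -> lands@9:R; in-air after throw: [b3@9:R b1@12:L b2@16:L]
Beat 9 (R): throw ball3 h=1 -> lands@10:L; in-air after throw: [b3@10:L b1@12:L b2@16:L]
Beat 10 (L): throw ball3 h=1 -> lands@11:R; in-air after throw: [b3@11:R b1@12:L b2@16:L]
Ball 3: thrown@8 h=1 -> first land @9; rethrown@9 h=1 -> second land @10

Answer: 9 10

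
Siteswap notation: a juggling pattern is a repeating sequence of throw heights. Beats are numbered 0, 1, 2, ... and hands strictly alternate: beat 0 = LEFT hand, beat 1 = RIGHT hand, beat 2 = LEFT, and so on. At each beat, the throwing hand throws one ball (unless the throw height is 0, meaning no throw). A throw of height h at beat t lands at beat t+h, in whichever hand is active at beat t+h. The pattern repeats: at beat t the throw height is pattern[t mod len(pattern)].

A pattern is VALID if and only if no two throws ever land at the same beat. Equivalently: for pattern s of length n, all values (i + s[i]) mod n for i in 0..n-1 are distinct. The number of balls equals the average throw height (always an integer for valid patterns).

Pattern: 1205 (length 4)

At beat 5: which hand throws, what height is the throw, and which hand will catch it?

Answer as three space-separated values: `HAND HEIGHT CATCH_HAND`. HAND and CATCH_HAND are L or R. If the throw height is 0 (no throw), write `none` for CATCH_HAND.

Beat 5: 5 mod 2 = 1, so hand = R
Throw height = pattern[5 mod 4] = pattern[1] = 2
Lands at beat 5+2=7, 7 mod 2 = 1, so catch hand = R

Answer: R 2 R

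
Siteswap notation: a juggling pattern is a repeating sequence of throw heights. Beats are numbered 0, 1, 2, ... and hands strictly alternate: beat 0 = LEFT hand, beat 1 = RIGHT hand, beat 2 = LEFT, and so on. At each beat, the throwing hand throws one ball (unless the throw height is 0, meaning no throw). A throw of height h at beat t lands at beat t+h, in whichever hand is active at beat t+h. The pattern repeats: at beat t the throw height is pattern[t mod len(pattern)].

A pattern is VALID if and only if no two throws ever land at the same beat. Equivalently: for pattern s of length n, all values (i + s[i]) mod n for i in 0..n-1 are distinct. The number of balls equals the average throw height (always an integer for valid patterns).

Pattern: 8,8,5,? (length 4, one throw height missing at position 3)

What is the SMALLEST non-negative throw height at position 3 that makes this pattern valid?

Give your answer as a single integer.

Answer: 3

Derivation:
i=0: (0 + 8) mod 4 = 0
i=1: (1 + 8) mod 4 = 1
i=2: (2 + 5) mod 4 = 3
i=3: s[i]=? (unknown)
Known residues: [0, 1, 3]; need a permutation of 0..3, so missing residue r = 2
Need (3 + s) mod 4 = 2; smallest s = (2 - 3) mod 4 = 3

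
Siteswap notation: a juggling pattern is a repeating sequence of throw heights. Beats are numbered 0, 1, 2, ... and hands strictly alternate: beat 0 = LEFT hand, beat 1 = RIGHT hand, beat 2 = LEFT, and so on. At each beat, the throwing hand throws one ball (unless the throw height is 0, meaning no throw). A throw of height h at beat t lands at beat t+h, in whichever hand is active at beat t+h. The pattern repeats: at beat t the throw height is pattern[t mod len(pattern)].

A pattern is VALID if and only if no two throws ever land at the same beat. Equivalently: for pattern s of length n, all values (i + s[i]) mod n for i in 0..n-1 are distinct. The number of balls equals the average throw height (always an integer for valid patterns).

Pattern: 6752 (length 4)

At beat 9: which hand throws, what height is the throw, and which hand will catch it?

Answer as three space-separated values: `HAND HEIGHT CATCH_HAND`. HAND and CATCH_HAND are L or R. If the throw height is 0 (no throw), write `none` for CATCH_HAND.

Answer: R 7 L

Derivation:
Beat 9: 9 mod 2 = 1, so hand = R
Throw height = pattern[9 mod 4] = pattern[1] = 7
Lands at beat 9+7=16, 16 mod 2 = 0, so catch hand = L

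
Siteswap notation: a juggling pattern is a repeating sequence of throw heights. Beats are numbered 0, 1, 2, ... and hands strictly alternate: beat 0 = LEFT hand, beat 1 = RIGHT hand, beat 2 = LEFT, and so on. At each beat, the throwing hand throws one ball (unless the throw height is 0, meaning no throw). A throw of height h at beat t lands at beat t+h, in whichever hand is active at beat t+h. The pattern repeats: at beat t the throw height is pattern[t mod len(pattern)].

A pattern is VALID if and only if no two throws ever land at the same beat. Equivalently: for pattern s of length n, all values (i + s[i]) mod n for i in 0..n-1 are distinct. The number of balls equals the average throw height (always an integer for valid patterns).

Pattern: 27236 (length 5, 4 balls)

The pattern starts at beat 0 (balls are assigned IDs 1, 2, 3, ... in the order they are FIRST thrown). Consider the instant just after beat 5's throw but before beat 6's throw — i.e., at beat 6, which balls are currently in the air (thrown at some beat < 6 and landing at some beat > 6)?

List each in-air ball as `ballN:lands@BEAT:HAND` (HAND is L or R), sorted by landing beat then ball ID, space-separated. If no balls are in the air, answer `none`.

Beat 0 (L): throw ball1 h=2 -> lands@2:L; in-air after throw: [b1@2:L]
Beat 1 (R): throw ball2 h=7 -> lands@8:L; in-air after throw: [b1@2:L b2@8:L]
Beat 2 (L): throw ball1 h=2 -> lands@4:L; in-air after throw: [b1@4:L b2@8:L]
Beat 3 (R): throw ball3 h=3 -> lands@6:L; in-air after throw: [b1@4:L b3@6:L b2@8:L]
Beat 4 (L): throw ball1 h=6 -> lands@10:L; in-air after throw: [b3@6:L b2@8:L b1@10:L]
Beat 5 (R): throw ball4 h=2 -> lands@7:R; in-air after throw: [b3@6:L b4@7:R b2@8:L b1@10:L]
Beat 6 (L): throw ball3 h=7 -> lands@13:R; in-air after throw: [b4@7:R b2@8:L b1@10:L b3@13:R]

Answer: ball4:lands@7:R ball2:lands@8:L ball1:lands@10:L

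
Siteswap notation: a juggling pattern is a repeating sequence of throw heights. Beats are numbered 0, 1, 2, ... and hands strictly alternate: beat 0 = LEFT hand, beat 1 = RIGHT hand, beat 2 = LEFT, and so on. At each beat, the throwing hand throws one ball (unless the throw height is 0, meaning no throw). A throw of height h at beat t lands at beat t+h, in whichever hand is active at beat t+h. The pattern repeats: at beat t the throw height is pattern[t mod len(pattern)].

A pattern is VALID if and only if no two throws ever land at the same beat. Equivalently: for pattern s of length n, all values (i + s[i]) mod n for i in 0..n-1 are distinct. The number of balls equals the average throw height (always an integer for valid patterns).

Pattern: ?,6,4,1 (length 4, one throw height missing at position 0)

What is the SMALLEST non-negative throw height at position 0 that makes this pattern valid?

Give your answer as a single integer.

i=0: s[i]=? (unknown)
i=1: (1 + 6) mod 4 = 3
i=2: (2 + 4) mod 4 = 2
i=3: (3 + 1) mod 4 = 0
Known residues: [0, 2, 3]; need a permutation of 0..3, so missing residue r = 1
Need (0 + s) mod 4 = 1; smallest s = (1 - 0) mod 4 = 1

Answer: 1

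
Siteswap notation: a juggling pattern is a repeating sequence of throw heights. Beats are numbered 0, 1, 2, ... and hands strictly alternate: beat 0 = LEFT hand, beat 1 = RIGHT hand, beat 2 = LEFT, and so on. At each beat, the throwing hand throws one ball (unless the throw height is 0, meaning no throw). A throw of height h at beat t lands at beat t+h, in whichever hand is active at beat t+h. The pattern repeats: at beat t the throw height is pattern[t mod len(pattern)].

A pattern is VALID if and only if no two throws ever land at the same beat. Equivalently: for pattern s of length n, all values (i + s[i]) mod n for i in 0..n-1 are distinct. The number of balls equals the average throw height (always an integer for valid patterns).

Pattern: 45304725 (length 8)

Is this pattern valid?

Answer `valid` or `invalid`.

Answer: invalid

Derivation:
i=0: (i + s[i]) mod n = (0 + 4) mod 8 = 4
i=1: (i + s[i]) mod n = (1 + 5) mod 8 = 6
i=2: (i + s[i]) mod n = (2 + 3) mod 8 = 5
i=3: (i + s[i]) mod n = (3 + 0) mod 8 = 3
i=4: (i + s[i]) mod n = (4 + 4) mod 8 = 0
i=5: (i + s[i]) mod n = (5 + 7) mod 8 = 4
i=6: (i + s[i]) mod n = (6 + 2) mod 8 = 0
i=7: (i + s[i]) mod n = (7 + 5) mod 8 = 4
Residues: [4, 6, 5, 3, 0, 4, 0, 4], distinct: False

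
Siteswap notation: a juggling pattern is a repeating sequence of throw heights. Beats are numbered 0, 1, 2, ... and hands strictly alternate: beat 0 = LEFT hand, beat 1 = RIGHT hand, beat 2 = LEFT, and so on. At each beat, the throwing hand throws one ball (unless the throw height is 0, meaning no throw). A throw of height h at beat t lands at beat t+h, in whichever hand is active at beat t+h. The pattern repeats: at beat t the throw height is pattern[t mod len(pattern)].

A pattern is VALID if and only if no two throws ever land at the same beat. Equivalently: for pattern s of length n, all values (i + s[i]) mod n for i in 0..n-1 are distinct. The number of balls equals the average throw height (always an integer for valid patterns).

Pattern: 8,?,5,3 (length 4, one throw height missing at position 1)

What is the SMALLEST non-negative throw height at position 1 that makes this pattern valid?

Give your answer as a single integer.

i=0: (0 + 8) mod 4 = 0
i=1: s[i]=? (unknown)
i=2: (2 + 5) mod 4 = 3
i=3: (3 + 3) mod 4 = 2
Known residues: [0, 2, 3]; need a permutation of 0..3, so missing residue r = 1
Need (1 + s) mod 4 = 1; smallest s = (1 - 1) mod 4 = 0

Answer: 0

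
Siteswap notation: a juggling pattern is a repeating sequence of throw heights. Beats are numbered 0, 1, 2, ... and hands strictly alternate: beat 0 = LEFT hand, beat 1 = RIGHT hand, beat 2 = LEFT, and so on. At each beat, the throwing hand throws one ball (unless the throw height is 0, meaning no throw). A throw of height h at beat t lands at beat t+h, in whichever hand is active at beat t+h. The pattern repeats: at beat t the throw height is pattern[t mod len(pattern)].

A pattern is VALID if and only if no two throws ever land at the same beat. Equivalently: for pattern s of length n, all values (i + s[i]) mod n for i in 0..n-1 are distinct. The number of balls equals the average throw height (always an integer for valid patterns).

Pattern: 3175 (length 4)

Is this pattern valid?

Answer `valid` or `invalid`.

Answer: valid

Derivation:
i=0: (i + s[i]) mod n = (0 + 3) mod 4 = 3
i=1: (i + s[i]) mod n = (1 + 1) mod 4 = 2
i=2: (i + s[i]) mod n = (2 + 7) mod 4 = 1
i=3: (i + s[i]) mod n = (3 + 5) mod 4 = 0
Residues: [3, 2, 1, 0], distinct: True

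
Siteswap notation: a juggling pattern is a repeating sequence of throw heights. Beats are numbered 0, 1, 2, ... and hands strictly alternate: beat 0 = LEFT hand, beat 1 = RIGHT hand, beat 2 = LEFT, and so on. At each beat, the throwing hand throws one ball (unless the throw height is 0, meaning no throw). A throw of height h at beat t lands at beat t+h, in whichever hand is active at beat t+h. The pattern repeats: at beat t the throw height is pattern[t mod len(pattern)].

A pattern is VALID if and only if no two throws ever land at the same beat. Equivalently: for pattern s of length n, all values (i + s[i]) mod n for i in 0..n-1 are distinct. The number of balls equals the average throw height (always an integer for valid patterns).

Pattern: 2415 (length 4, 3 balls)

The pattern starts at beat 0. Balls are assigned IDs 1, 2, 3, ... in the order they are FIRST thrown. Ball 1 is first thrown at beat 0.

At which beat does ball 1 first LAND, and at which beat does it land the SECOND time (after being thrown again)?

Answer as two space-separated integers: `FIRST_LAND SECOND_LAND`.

Beat 0 (L): throw ball1 h=2 -> lands@2:L; in-air after throw: [b1@2:L]
Beat 1 (R): throw ball2 h=4 -> lands@5:R; in-air after throw: [b1@2:L b2@5:R]
Beat 2 (L): throw ball1 h=1 -> lands@3:R; in-air after throw: [b1@3:R b2@5:R]
Beat 3 (R): throw ball1 h=5 -> lands@8:L; in-air after throw: [b2@5:R b1@8:L]
Ball 1: thrown@0 h=2 -> first land @2; rethrown@2 h=1 -> second land @3

Answer: 2 3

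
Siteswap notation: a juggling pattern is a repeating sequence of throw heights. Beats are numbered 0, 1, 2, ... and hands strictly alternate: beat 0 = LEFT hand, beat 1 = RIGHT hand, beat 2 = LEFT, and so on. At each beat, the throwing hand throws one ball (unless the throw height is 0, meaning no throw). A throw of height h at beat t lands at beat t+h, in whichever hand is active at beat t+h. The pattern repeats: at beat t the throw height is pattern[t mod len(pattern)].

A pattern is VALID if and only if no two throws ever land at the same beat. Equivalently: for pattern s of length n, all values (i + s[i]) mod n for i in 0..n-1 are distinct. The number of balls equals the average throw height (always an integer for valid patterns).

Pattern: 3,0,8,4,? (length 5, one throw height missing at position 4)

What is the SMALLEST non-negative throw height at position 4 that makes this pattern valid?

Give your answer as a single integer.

Answer: 0

Derivation:
i=0: (0 + 3) mod 5 = 3
i=1: (1 + 0) mod 5 = 1
i=2: (2 + 8) mod 5 = 0
i=3: (3 + 4) mod 5 = 2
i=4: s[i]=? (unknown)
Known residues: [0, 1, 2, 3]; need a permutation of 0..4, so missing residue r = 4
Need (4 + s) mod 5 = 4; smallest s = (4 - 4) mod 5 = 0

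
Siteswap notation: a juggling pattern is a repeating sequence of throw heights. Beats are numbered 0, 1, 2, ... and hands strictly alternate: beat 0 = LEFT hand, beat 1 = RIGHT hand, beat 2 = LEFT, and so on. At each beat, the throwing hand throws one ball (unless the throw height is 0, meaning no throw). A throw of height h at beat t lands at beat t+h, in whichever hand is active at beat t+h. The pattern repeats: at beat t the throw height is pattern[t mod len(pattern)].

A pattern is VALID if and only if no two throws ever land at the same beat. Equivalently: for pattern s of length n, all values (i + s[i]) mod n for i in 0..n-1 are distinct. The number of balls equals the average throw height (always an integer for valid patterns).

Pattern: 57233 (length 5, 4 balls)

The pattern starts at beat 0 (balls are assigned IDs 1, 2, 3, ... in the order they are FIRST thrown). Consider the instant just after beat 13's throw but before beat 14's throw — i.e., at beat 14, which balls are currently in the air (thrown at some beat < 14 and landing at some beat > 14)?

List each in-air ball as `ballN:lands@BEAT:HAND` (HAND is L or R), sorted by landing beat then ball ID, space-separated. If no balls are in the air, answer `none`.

Answer: ball1:lands@15:R ball4:lands@16:L ball2:lands@18:L

Derivation:
Beat 0 (L): throw ball1 h=5 -> lands@5:R; in-air after throw: [b1@5:R]
Beat 1 (R): throw ball2 h=7 -> lands@8:L; in-air after throw: [b1@5:R b2@8:L]
Beat 2 (L): throw ball3 h=2 -> lands@4:L; in-air after throw: [b3@4:L b1@5:R b2@8:L]
Beat 3 (R): throw ball4 h=3 -> lands@6:L; in-air after throw: [b3@4:L b1@5:R b4@6:L b2@8:L]
Beat 4 (L): throw ball3 h=3 -> lands@7:R; in-air after throw: [b1@5:R b4@6:L b3@7:R b2@8:L]
Beat 5 (R): throw ball1 h=5 -> lands@10:L; in-air after throw: [b4@6:L b3@7:R b2@8:L b1@10:L]
Beat 6 (L): throw ball4 h=7 -> lands@13:R; in-air after throw: [b3@7:R b2@8:L b1@10:L b4@13:R]
Beat 7 (R): throw ball3 h=2 -> lands@9:R; in-air after throw: [b2@8:L b3@9:R b1@10:L b4@13:R]
Beat 8 (L): throw ball2 h=3 -> lands@11:R; in-air after throw: [b3@9:R b1@10:L b2@11:R b4@13:R]
Beat 9 (R): throw ball3 h=3 -> lands@12:L; in-air after throw: [b1@10:L b2@11:R b3@12:L b4@13:R]
Beat 10 (L): throw ball1 h=5 -> lands@15:R; in-air after throw: [b2@11:R b3@12:L b4@13:R b1@15:R]
Beat 11 (R): throw ball2 h=7 -> lands@18:L; in-air after throw: [b3@12:L b4@13:R b1@15:R b2@18:L]
Beat 12 (L): throw ball3 h=2 -> lands@14:L; in-air after throw: [b4@13:R b3@14:L b1@15:R b2@18:L]
Beat 13 (R): throw ball4 h=3 -> lands@16:L; in-air after throw: [b3@14:L b1@15:R b4@16:L b2@18:L]
Beat 14 (L): throw ball3 h=3 -> lands@17:R; in-air after throw: [b1@15:R b4@16:L b3@17:R b2@18:L]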